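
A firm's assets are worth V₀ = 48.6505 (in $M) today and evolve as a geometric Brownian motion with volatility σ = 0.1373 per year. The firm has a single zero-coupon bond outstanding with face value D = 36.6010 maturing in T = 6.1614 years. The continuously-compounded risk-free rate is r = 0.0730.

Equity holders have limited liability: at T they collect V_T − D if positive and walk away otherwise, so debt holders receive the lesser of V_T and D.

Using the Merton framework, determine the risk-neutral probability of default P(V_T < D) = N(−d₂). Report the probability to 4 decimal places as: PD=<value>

Apply the equity-as-call identities (strike 36.6010, horizon 6.1614 years):
d₁ = [ln(V₀/D) + (r + σ²/2)T] / (σ√T)
   = [ln(48.6505/36.6010) + (0.0730 + 0.5·0.1373²)·6.1614] / (0.1373·√6.1614)
   = [0.284587 + 0.507857] / 0.340808 = 2.325189
d₂ = d₁ − σ√T = 2.325189 − 0.340808 = 1.984381
risk-neutral PD = N(−d₂) = N(-1.984381) = 0.023607

PD=0.0236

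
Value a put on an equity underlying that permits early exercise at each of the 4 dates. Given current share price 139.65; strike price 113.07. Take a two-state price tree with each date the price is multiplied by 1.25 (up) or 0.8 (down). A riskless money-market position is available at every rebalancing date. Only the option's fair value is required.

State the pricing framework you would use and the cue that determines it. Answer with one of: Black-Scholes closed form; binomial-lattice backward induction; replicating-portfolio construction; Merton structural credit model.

framework: binomial-lattice backward induction

Key observation: with exercise allowed before expiry on a discrete up/down model (4 steps from spot 139.65), the strike-113.07 put's value must be rolled back through the tree testing early exercise at each node.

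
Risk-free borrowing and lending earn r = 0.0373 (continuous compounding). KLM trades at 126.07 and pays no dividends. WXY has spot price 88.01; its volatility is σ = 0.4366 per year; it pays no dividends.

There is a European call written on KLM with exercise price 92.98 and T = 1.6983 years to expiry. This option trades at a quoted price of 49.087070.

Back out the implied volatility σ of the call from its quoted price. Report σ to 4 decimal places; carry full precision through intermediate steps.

At σ = 0.4638 the Black–Scholes value reproduces the quote:
σ√T = 0.4638·√1.6983 = 0.604419
d₁ = (ln(S/K) + (r+σ²/2)T) / (σ√T) = (ln(126.07/92.98) + (0.0373+0.4638²/2)·1.6983) / 0.604419 = (0.304453 + 0.246008) / 0.604419 = 0.910727
d₂ = d₁ − σ√T = 0.910727 − 0.604419 = 0.306308
e^{−rT} = 0.938618
N(d₁) = 0.818780,  N(d₂) = 0.620315
V = S·N(d₁) − K·e^{−rT}·N(d₂) = 103.223643 − 54.136573 = 49.087070 (the observed quote) — the price is monotone increasing in volatility, hence this σ is the only solution

sigma = 0.4638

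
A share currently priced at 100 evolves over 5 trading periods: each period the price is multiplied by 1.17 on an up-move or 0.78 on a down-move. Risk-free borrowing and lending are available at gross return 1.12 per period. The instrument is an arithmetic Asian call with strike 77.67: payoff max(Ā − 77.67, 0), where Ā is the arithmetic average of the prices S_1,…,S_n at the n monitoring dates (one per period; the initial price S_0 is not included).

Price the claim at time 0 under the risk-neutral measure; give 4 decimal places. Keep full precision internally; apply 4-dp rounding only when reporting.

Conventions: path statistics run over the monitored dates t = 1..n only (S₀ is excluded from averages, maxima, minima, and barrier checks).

No-arbitrage gives p* = (R−d)/(u−d) = 0.8718: enumerate every path, weight its payoff by its p*-probability, and discount by R^5.
Enumerate all 2^5 = 32 price paths (U = up ×1.17, D = down ×0.78); each path with k up-moves has probability p*^k·(1−p*)^(5−k).
DDDDD: Ā=50.4364, payoff=0.0000, prob=0.000035
UDDDD: Ā=75.6546, payoff=0.0000, prob=0.000236
DUDDD: Ā=67.8546, payoff=0.0000, prob=0.000236
UUDDD: Ā=101.7819, payoff=24.1119, prob=0.001602
DDUDD: Ā=61.7706, payoff=0.0000, prob=0.000236
UDUDD: Ā=92.6559, payoff=14.9859, prob=0.001602
DUUDD: Ā=84.8559, payoff=7.1859, prob=0.001602
UUUDD: Ā=127.2838, payoff=49.6138, prob=0.010891
DDDUD: Ā=57.0251, payoff=0.0000, prob=0.000236
UDDUD: Ā=85.5376, payoff=7.8676, prob=0.001602
DUDUD: Ā=77.7376, payoff=0.0676, prob=0.001602
UUDUD: Ā=116.6064, payoff=38.9364, prob=0.010891
DDUUD: Ā=71.6536, payoff=0.0000, prob=0.001602
UDUUD: Ā=107.4804, payoff=29.8104, prob=0.010891
DUUUD: Ā=99.6804, payoff=22.0104, prob=0.010891
UUUUD: Ā=149.5206, payoff=71.8506, prob=0.074056
DDDDU: Ā=53.3236, payoff=0.0000, prob=0.000236
UDDDU: Ā=79.9854, payoff=2.3154, prob=0.001602
DUDDU: Ā=72.1854, payoff=0.0000, prob=0.001602
UUDDU: Ā=108.2780, payoff=30.6080, prob=0.010891
DDUDU: Ā=66.1014, payoff=0.0000, prob=0.001602
UDUDU: Ā=99.1520, payoff=21.4820, prob=0.010891
DUUDU: Ā=91.3520, payoff=13.6820, prob=0.010891
UUUDU: Ā=137.0281, payoff=59.3581, prob=0.074056
DDDUU: Ā=61.3558, payoff=0.0000, prob=0.001602
UDDUU: Ā=92.0338, payoff=14.3638, prob=0.010891
DUDUU: Ā=84.2338, payoff=6.5638, prob=0.010891
UUDUU: Ā=126.3506, payoff=48.6806, prob=0.074056
DDUUU: Ā=78.1498, payoff=0.4798, prob=0.010891
UDUUU: Ā=117.2246, payoff=39.5546, prob=0.074056
DUUUU: Ā=109.4246, payoff=31.7546, prob=0.074056
UUUUU: Ā=164.1370, payoff=86.4670, prob=0.503584
Price = Σ prob·payoff / R^5 = 64.714928 / 1.762342 = 36.7210

price = 36.7210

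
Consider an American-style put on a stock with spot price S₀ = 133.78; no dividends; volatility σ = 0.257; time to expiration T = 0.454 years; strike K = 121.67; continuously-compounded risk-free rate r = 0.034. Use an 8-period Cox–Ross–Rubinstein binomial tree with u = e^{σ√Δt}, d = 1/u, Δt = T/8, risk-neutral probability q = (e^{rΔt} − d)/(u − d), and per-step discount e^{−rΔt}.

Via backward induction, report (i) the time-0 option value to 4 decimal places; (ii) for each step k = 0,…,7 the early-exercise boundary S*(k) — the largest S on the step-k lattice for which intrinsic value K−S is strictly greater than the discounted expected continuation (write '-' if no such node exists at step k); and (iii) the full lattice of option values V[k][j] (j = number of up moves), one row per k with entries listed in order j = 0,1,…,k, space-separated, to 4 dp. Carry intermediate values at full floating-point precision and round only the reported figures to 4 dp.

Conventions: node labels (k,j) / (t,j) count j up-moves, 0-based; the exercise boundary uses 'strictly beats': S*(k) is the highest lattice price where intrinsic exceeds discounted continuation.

price = 3.6540
boundary = - - - - - 98.5024 104.7214 111.3331
tree:
3.6540
5.6270 1.6988
8.4475 2.8333 0.5729
12.3008 4.6339 1.0471 0.1019
17.2630 7.3954 1.8954 0.2044 0.0000
23.1676 11.4358 3.3909 0.4099 0.0000 0.0000
29.0174 16.9486 5.9774 0.8222 0.0000 0.0000 0.0000
34.5197 23.1676 10.3369 1.6491 0.0000 0.0000 0.0000 0.0000
39.6953 29.0174 16.9486 3.3077 0.0000 0.0000 0.0000 0.0000 0.0000

Δt=0.05675, u=1.06314, d=0.94061, q=0.50046, disc=e^(-rΔt)=0.99807
k=8 terminal: V=max(K-S,0) → 39.6953 29.0174 16.9486 3.3077 0.0000 0.0000 0.0000 0.0000 0.0000
k=7: j=0 S=87.1503 intr=34.5197 cont=34.2852 V=34.5197[EX]; j=1 S=98.5024 intr=23.1676 cont=22.9331 V=23.1676[EX]; j=2 S=111.3331 intr=10.3369 cont=10.1023 V=10.3369[EX]; j=3 S=125.8352 intr=0.0000 cont=1.6491 V=1.6491[hold]; j=4 S=142.2264 intr=0.0000 cont=0.0000 V=0.0000[hold]; j=5 S=160.7526 intr=0.0000 cont=0.0000 V=0.0000[hold]; j=6 S=181.6920 intr=0.0000 cont=0.0000 V=0.0000[hold]; j=7 S=205.3589 intr=0.0000 cont=0.0000 V=0.0000[hold]  S*(7)=111.3331
k=6: j=0 S=92.6526 intr=29.0174 cont=28.7828 V=29.0174[EX]; j=1 S=104.7214 intr=16.9486 cont=16.7140 V=16.9486[EX]; j=2 S=118.3623 intr=3.3077 cont=5.9774 V=5.9774[hold]; j=3 S=133.7800 intr=0.0000 cont=0.8222 V=0.8222[hold]; j=4 S=151.2060 intr=0.0000 cont=0.0000 V=0.0000[hold]; j=5 S=170.9019 intr=0.0000 cont=0.0000 V=0.0000[hold]; j=6 S=193.1633 intr=0.0000 cont=0.0000 V=0.0000[hold]  S*(6)=104.7214
k=5: j=0 S=98.5024 intr=23.1676 cont=22.9331 V=23.1676[EX]; j=1 S=111.3331 intr=10.3369 cont=11.4358 V=11.4358[hold]; j=2 S=125.8352 intr=0.0000 cont=3.3909 V=3.3909[hold]; j=3 S=142.2264 intr=0.0000 cont=0.4099 V=0.4099[hold]; j=4 S=160.7526 intr=0.0000 cont=0.0000 V=0.0000[hold]; j=5 S=181.6920 intr=0.0000 cont=0.0000 V=0.0000[hold]  S*(5)=98.5024
k=4: j=0 S=104.7214 intr=16.9486 cont=17.2630 V=17.2630[hold]; j=1 S=118.3623 intr=3.3077 cont=7.3954 V=7.3954[hold]; j=2 S=133.7800 intr=0.0000 cont=1.8954 V=1.8954[hold]; j=3 S=151.2060 intr=0.0000 cont=0.2044 V=0.2044[hold]; j=4 S=170.9019 intr=0.0000 cont=0.0000 V=0.0000[hold]  S*(4)=-
k=3: j=0 S=111.3331 intr=10.3369 cont=12.3008 V=12.3008[hold]; j=1 S=125.8352 intr=0.0000 cont=4.6339 V=4.6339[hold]; j=2 S=142.2264 intr=0.0000 cont=1.0471 V=1.0471[hold]; j=3 S=160.7526 intr=0.0000 cont=0.1019 V=0.1019[hold]  S*(3)=-
k=2: j=0 S=118.3623 intr=3.3077 cont=8.4475 V=8.4475[hold]; j=1 S=133.7800 intr=0.0000 cont=2.8333 V=2.8333[hold]; j=2 S=151.2060 intr=0.0000 cont=0.5729 V=0.5729[hold]  S*(2)=-
k=1: j=0 S=125.8352 intr=0.0000 cont=5.6270 V=5.6270[hold]; j=1 S=142.2264 intr=0.0000 cont=1.6988 V=1.6988[hold]  S*(1)=-
k=0: j=0 S=133.7800 intr=0.0000 cont=3.6540 V=3.6540[hold]  S*(0)=-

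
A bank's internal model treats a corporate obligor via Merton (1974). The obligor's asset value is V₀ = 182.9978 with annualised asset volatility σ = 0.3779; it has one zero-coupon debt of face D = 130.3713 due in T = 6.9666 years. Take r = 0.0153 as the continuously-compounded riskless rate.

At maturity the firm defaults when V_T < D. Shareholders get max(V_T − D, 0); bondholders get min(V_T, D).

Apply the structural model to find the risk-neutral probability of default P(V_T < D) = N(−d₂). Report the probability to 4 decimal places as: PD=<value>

PD=0.5207

Work the structural quantities from V₀ = 182.9978 against face 130.3713:
d₁ = [ln(V₀/D) + (r + σ²/2)T] / (σ√T)
   = [ln(182.9978/130.3713) + (0.0153 + 0.5·0.3779²)·6.9666] / (0.3779·√6.9666)
   = [0.339088 + 0.604034] / 0.997441 = 0.945541
d₂ = d₁ − σ√T = 0.945541 − 0.997441 = -0.051901
risk-neutral PD = N(−d₂) = N(0.051901) = 0.520696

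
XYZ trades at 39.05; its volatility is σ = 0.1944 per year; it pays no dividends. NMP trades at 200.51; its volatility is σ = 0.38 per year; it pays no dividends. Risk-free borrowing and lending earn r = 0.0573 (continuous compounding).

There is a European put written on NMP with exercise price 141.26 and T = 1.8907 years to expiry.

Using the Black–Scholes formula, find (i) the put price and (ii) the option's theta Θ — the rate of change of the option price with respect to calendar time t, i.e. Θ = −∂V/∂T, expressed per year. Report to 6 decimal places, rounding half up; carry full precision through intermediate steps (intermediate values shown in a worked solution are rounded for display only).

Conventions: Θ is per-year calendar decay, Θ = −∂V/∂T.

σ√T = 0.38·√1.8907 = 0.522510
d₁ = (ln(S/K) + (r+σ²/2)T) / (σ√T) = (ln(200.51/141.26) + (0.0573+0.38²/2)·1.8907) / 0.522510 = (0.350262 + 0.244846) / 0.522510 = 1.138939
d₂ = d₁ − σ√T = 1.138939 − 0.522510 = 0.616429
e^{−rT} = 0.897325
N(−d₁) = 0.127364,  N(−d₂) = 0.268806
Put price V = K·e^{−rT}·N(−d₂) − S·N(−d₁) = 34.072774 − 25.537801 = 8.534973
φ(d₁) = (1/√(2π))·e^{−d₁²/2} = 0.208560
Θ = −S·φ(d₁)·σ/(2√T) + r·K·e^{−rT}·N(−d₂) = −5.778415 + 1.952370 = -3.826045

price = 8.534973
Θ = -3.826045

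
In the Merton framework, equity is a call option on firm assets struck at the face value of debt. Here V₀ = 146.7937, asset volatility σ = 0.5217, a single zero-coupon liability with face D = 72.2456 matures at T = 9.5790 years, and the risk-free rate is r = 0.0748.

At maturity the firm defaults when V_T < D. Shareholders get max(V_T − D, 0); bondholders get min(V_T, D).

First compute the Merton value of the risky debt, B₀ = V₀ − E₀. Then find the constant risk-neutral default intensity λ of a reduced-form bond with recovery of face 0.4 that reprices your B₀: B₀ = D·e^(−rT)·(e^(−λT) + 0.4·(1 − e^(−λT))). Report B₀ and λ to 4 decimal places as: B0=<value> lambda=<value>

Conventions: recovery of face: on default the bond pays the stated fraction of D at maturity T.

Work the structural quantities from V₀ = 146.7937 against face 72.2456:
d₁ = [ln(V₀/D) + (r + σ²/2)T] / (σ√T)
   = [ln(146.7937/72.2456) + (0.0748 + 0.5·0.5217²)·9.5790] / (0.5217·√9.5790)
   = [0.708957 + 2.020072] / 1.614659 = 1.690157
d₂ = d₁ − σ√T = 1.690157 − 1.614659 = 0.075498
N(d₁) = 0.954501,  N(d₂) = 0.530091,  e^(−rT) = 0.488454
E₀ = V₀·N(d₁) − D·e^(−rT)·N(d₂)
   = 146.7937·0.954501 − 72.2456·0.488454·0.530091 = 121.408542
B₀ = V₀ − E₀ = 146.7937 − 121.408542 = 25.385158
e^(−λT) = (B₀·e^(rT)/D − 0.4)/(1 − 0.4) = (25.3852·2.047274/72.2456 − 0.4)/0.6 = 0.53226361
λ = −ln(0.53226361)/9.5790 = 0.065833

B0=25.3852 lambda=0.0658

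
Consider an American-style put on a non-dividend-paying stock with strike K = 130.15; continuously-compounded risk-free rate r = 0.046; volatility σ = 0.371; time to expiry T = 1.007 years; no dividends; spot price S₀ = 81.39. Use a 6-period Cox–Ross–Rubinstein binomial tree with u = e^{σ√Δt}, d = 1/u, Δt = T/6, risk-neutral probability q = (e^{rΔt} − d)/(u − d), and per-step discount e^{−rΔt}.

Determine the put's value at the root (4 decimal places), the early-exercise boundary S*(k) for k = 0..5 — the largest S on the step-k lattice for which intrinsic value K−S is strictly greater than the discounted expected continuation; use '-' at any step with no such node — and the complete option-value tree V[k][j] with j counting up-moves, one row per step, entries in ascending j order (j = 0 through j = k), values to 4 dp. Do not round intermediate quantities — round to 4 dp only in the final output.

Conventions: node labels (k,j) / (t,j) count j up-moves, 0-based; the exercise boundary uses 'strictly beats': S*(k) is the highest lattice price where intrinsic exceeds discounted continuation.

params: Δt=0.16783 u=1.16415 d=0.85900 q=0.48747 e^(-rΔt)=0.99231
t_6 payoffs: 97.4519 85.8362 70.0942 48.7600 19.8470 0.0000 0.0000
t_5: node(5,0) S=38.0654 payoff=92.0846 vs cont=91.0837 → 92.0846 [stop]  node(5,1) S=51.5878 payoff=78.5622 vs cont=77.5613 → 78.5622 [stop]  node(5,2) S=69.9138 payoff=60.2362 vs cont=59.2353 → 60.2362 [stop]  node(5,3) S=94.7500 payoff=35.4000 vs cont=34.3991 → 35.4000 [stop]  node(5,4) S=128.4090 payoff=1.7410 vs cont=10.0939 → 10.0939 [wait]  node(5,5) S=174.0250 payoff=0.0000 vs cont=0.0000 → 0.0000 [wait]  ⇒ S*(5)=94.7500
t_4: node(4,0) S=44.3138 payoff=85.8362 vs cont=84.8353 → 85.8362 [stop]  node(4,1) S=60.0558 payoff=70.0942 vs cont=69.0933 → 70.0942 [stop]  node(4,2) S=81.3900 payoff=48.7600 vs cont=47.7591 → 48.7600 [stop]  node(4,3) S=110.3030 payoff=19.8470 vs cont=22.8866 → 22.8866 [wait]  node(4,4) S=149.4870 payoff=0.0000 vs cont=5.1336 → 5.1336 [wait]  ⇒ S*(4)=81.3900
t_3: node(3,0) S=51.5878 payoff=78.5622 vs cont=77.5613 → 78.5622 [stop]  node(3,1) S=69.9138 payoff=60.2362 vs cont=59.2353 → 60.2362 [stop]  node(3,2) S=94.7500 payoff=35.4000 vs cont=35.8694 → 35.8694 [wait]  node(3,3) S=128.4090 payoff=1.7410 vs cont=14.1230 → 14.1230 [wait]  ⇒ S*(3)=69.9138
t_2: node(2,0) S=60.0558 payoff=70.0942 vs cont=69.0933 → 70.0942 [stop]  node(2,1) S=81.3900 payoff=48.7600 vs cont=47.9861 → 48.7600 [stop]  node(2,2) S=110.3030 payoff=19.8470 vs cont=25.0743 → 25.0743 [wait]  ⇒ S*(2)=81.3900
t_1: node(1,0) S=69.9138 payoff=60.2362 vs cont=59.2353 → 60.2362 [stop]  node(1,1) S=94.7500 payoff=35.4000 vs cont=36.9276 → 36.9276 [wait]  ⇒ S*(1)=69.9138
t_0: node(0,0) S=81.3900 payoff=48.7600 vs cont=48.4980 → 48.7600 [stop]  ⇒ S*(0)=81.3900

price = 48.7600
boundary = 81.3900 69.9138 81.3900 69.9138 81.3900 94.7500
tree:
48.7600
60.2362 36.9276
70.0942 48.7600 25.0743
78.5622 60.2362 35.8694 14.1230
85.8362 70.0942 48.7600 22.8866 5.1336
92.0846 78.5622 60.2362 35.4000 10.0939 0.0000
97.4519 85.8362 70.0942 48.7600 19.8470 0.0000 0.0000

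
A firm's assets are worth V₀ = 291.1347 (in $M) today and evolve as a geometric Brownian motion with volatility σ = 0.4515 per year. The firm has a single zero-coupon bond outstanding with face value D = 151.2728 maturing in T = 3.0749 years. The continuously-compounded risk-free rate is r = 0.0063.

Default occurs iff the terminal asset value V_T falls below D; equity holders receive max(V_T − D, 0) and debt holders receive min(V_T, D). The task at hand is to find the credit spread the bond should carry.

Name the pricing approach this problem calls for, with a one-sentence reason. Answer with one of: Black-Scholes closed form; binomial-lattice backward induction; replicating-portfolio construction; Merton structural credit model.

framework: Merton structural credit model

Key observation: the question is about default risk generated by asset-value dynamics against a debt face of 151.2728 — the structural framework prices exactly that.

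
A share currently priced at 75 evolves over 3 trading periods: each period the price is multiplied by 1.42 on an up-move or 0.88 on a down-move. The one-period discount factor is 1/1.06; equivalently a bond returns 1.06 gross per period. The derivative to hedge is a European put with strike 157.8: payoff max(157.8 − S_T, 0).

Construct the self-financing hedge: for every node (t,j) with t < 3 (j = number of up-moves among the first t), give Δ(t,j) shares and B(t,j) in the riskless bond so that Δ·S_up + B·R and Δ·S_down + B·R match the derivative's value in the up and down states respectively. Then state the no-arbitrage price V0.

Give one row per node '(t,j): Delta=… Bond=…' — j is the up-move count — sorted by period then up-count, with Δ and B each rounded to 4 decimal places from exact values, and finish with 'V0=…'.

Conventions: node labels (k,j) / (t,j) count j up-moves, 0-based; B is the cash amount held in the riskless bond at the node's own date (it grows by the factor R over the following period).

(0,0): Delta=-0.8610 Bond=123.8343
(1,0): Delta=-1.0000 Bond=140.4414
(1,1): Delta=-0.6886 Bond=112.9103
(2,0): Delta=-1.0000 Bond=148.8679
(2,1): Delta=-1.0000 Bond=148.8679
(2,2): Delta=-0.3027 Bond=61.3190
V0=59.2628

The replicating-portfolio and risk-neutral prices coincide; use p* = (1.06−0.88)/(1.42−0.88) = 0.3333 for the latter.
Terminal payoffs: V(3,0)=106.6896, V(3,1)=75.3264, V(3,2)=24.7176, V(3,3)=0.0000
  t=2,j=0: stock 58.0800 → up 82.4736 (V=75.3264), down 51.1104 (V=106.6896). Price 90.7879; hedge Δ=-1.0000, bond B=148.8679.
  t=2,j=1: stock 93.7200 → up 133.0824 (V=24.7176), down 82.4736 (V=75.3264). Price 55.1479; hedge Δ=-1.0000, bond B=148.8679.
  t=2,j=2: stock 151.2300 → up 214.7466 (V=0.0000), down 133.0824 (V=24.7176). Price 15.5457; hedge Δ=-0.3027, bond B=61.3190.
  t=1,j=0: stock 66.0000 → up 93.7200 (V=55.1479), down 58.0800 (V=90.7879). Price 74.4414; hedge Δ=-1.0000, bond B=140.4414.
  t=1,j=1: stock 106.5000 → up 151.2300 (V=15.5457), down 93.7200 (V=55.1479). Price 39.5728; hedge Δ=-0.6886, bond B=112.9103.
  t=0,j=0: stock 75.0000 → up 106.5000 (V=39.5728), down 66.0000 (V=74.4414). Price 59.2628; hedge Δ=-0.8610, bond B=123.8343.
Verification: the root portfolio costs Δ(0,0)·S0 + B(0,0) = 59.2628, matching V0.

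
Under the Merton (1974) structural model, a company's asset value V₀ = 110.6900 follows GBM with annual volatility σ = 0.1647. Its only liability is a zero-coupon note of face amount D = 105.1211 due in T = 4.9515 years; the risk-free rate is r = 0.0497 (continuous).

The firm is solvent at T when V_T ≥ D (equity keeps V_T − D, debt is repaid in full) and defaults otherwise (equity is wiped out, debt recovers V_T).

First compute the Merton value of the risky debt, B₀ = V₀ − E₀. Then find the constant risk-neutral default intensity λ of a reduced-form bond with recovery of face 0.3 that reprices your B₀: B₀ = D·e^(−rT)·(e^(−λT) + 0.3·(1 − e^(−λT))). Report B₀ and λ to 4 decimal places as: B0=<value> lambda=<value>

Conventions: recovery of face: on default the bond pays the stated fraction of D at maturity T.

B0=78.1184 lambda=0.0148

With assets at 110.6900 and a single debt payment of 105.1211 at 4.9515 years:
d₁ = [ln(V₀/D) + (r + σ²/2)T] / (σ√T)
   = [ln(110.6900/105.1211) + (0.0497 + 0.5·0.1647²)·4.9515] / (0.1647·√4.9515)
   = [0.051620 + 0.313247] / 0.366490 = 0.995573
d₂ = d₁ − σ√T = 0.995573 − 0.366490 = 0.629083
N(d₁) = 0.840271,  N(d₂) = 0.735353,  e^(−rT) = 0.781852
E₀ = V₀·N(d₁) − D·e^(−rT)·N(d₂)
   = 110.6900·0.840271 − 105.1211·0.781852·0.735353 = 32.571594
B₀ = V₀ − E₀ = 110.6900 − 32.571594 = 78.118406
e^(−λT) = (B₀·e^(rT)/D − 0.3)/(1 − 0.3) = (78.1184·1.279014/105.1211 − 0.3)/0.7 = 0.92924399
λ = −ln(0.92924399)/4.9515 = 0.014821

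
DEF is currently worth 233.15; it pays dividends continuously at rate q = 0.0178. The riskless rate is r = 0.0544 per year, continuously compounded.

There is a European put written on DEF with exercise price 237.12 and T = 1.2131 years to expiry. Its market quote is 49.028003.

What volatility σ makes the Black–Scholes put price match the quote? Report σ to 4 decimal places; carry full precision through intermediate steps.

At σ = 0.5341 the Black–Scholes value reproduces the quote:
σ√T = 0.5341·√1.2131 = 0.588262
d₁ = (ln(S/K) + (r−q+σ²/2)T) / (σ√T) = (ln(233.15/237.12) + (0.0544−0.0178+0.5341²/2)·1.2131) / 0.588262 = (-0.016884 + 0.217426) / 0.588262 = 0.340905
d₂ = d₁ − σ√T = 0.340905 − 0.588262 = -0.247357
e^{−rT} = 0.936138
e^{−qT} = 0.978638
N(−d₁) = 0.366588,  N(−d₂) = 0.597684
V = K·e^{−rT}·N(−d₂) − S·e^{−qT}·N(−d₁) = 132.672136 − 83.644133 = 49.028003 (the observed quote) — the price is monotone increasing in volatility, hence this σ is the only solution

sigma = 0.5341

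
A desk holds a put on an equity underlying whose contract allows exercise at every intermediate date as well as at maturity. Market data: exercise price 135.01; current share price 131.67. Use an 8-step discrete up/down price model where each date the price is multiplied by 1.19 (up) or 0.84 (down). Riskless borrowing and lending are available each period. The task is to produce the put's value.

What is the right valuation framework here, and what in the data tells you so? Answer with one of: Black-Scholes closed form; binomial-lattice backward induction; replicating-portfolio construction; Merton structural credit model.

framework: binomial-lattice backward induction

Key observation: the exercise right at every one of the 8 steps is what matters: each node needs max(135.01 − S, continuation), which only the stepwise tree valuation starting from spot 131.67 delivers.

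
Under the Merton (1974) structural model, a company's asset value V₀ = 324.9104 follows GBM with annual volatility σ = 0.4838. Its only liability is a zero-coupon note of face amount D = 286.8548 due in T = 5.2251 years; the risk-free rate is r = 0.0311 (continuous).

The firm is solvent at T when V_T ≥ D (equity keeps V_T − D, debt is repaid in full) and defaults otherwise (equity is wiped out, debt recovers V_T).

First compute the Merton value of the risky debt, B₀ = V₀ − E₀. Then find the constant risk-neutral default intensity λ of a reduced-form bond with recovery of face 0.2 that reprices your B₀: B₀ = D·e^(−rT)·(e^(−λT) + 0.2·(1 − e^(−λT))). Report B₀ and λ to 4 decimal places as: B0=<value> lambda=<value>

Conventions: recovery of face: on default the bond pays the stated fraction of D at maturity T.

B0=161.4434 lambda=0.1050

Equity is a call on the firm's assets struck at D = 286.8548:
d₁ = [ln(V₀/D) + (r + σ²/2)T] / (σ√T)
   = [ln(324.9104/286.8548) + (0.0311 + 0.5·0.4838²)·5.2251] / (0.4838·√5.2251)
   = [0.124573 + 0.774000] / 1.105893 = 0.812532
d₂ = d₁ − σ√T = 0.812532 − 1.105893 = -0.293361
N(d₁) = 0.791757,  N(d₂) = 0.384623,  e^(−rT) = 0.850016
E₀ = V₀·N(d₁) − D·e^(−rT)·N(d₂)
   = 324.9104·0.791757 − 286.8548·0.850016·0.384623 = 163.466970
B₀ = V₀ − E₀ = 324.9104 − 163.466970 = 161.443430
e^(−λT) = (B₀·e^(rT)/D − 0.2)/(1 − 0.2) = (161.4434·1.176449/286.8548 − 0.2)/0.8 = 0.57763968
λ = −ln(0.57763968)/5.2251 = 0.105032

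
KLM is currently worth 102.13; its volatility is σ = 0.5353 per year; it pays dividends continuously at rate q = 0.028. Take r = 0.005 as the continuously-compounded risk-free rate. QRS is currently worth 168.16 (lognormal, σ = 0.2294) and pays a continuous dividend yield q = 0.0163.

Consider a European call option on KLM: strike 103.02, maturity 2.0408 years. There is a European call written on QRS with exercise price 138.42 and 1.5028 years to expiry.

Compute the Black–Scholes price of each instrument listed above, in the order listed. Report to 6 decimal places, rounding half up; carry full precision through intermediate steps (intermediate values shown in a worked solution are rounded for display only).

[KLM call K=103.02]
σ√T = 0.5353·√2.0408 = 0.764711
d₁ = (ln(S/K) + (r−q+σ²/2)T) / (σ√T) = (ln(102.13/103.02) + (0.005−0.028+0.5353²/2)·2.0408) / 0.764711 = (-0.008677 + 0.245453) / 0.764711 = 0.309629
d₂ = d₁ − σ√T = 0.309629 − 0.764711 = -0.455082
e^{−rT} = 0.989848
e^{−qT} = 0.944460
N(d₁) = 0.621578,  N(d₂) = 0.324525
price = S·e^{−qT}·N(d₁) − K·e^{−rT}·N(d₂) = 59.955992 − 33.093150 = 26.862842
[QRS call K=138.42]
σ√T = 0.2294·√1.5028 = 0.281219
d₁ = (ln(S/K) + (r−q+σ²/2)T) / (σ√T) = (ln(168.16/138.42) + (0.005−0.0163+0.2294²/2)·1.5028) / 0.281219 = (0.194623 + 0.022560) / 0.281219 = 0.772295
d₂ = d₁ − σ√T = 0.772295 − 0.281219 = 0.491076
e^{−rT} = 0.992514
e^{−qT} = 0.975802
N(d₁) = 0.780030,  N(d₂) = 0.688314
price = S·e^{−qT}·N(d₁) − K·e^{−rT}·N(d₂) = 127.995807 − 94.563167 = 33.432639

price(KLM call K=103.02) = 26.862842
price(QRS call K=138.42) = 33.432639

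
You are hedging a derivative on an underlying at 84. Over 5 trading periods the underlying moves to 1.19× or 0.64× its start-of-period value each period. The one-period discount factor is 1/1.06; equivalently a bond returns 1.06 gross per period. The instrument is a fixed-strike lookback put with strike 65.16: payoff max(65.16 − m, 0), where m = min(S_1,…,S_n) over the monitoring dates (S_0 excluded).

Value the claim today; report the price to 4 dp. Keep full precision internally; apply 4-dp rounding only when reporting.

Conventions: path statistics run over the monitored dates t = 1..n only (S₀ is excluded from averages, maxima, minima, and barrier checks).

Set p* = 0.7636 (from d < R < u); the path-dependent value is the discounted p*-expectation over all price paths.
Enumerate all 2^5 = 32 price paths (U = up ×1.19, D = down ×0.64); each path with k up-moves has probability p*^k·(1−p*)^(5−k).
DDDDD: m=9.0194, payoff=56.1406, prob=0.000738
UDDDD: m=16.7705, payoff=48.3895, prob=0.002383
DUDDD: m=16.7705, payoff=48.3895, prob=0.002383
UUDDD: m=31.1827, payoff=33.9773, prob=0.007700
DDUDD: m=16.7705, payoff=48.3895, prob=0.002383
UDUDD: m=31.1827, payoff=33.9773, prob=0.007700
DUUDD: m=31.1827, payoff=33.9773, prob=0.007700
UUUDD: m=57.9803, payoff=7.1797, prob=0.024878
DDDUD: m=16.7705, payoff=48.3895, prob=0.002383
UDDUD: m=31.1827, payoff=33.9773, prob=0.007700
DUDUD: m=31.1827, payoff=33.9773, prob=0.007700
UUDUD: m=57.9803, payoff=7.1797, prob=0.024878
DDUUD: m=31.1827, payoff=33.9773, prob=0.007700
UDUUD: m=57.9803, payoff=7.1797, prob=0.024878
DUUUD: m=53.7600, payoff=11.4000, prob=0.024878
UUUUD: m=99.9600, payoff=0.0000, prob=0.080376
DDDDU: m=14.0929, payoff=51.0671, prob=0.002383
UDDDU: m=26.2039, payoff=38.9561, prob=0.007700
DUDDU: m=26.2039, payoff=38.9561, prob=0.007700
UUDDU: m=48.7229, payoff=16.4371, prob=0.024878
DDUDU: m=26.2039, payoff=38.9561, prob=0.007700
UDUDU: m=48.7229, payoff=16.4371, prob=0.024878
DUUDU: m=48.7229, payoff=16.4371, prob=0.024878
UUUDU: m=90.5941, payoff=0.0000, prob=0.080376
DDDUU: m=22.0201, payoff=43.1399, prob=0.007700
UDDUU: m=40.9436, payoff=24.2164, prob=0.024878
DUDUU: m=40.9436, payoff=24.2164, prob=0.024878
UUDUU: m=76.1295, payoff=0.0000, prob=0.080376
DDUUU: m=34.4064, payoff=30.7536, prob=0.024878
UDUUU: m=63.9744, payoff=1.1856, prob=0.080376
DUUUU: m=53.7600, payoff=11.4000, prob=0.080376
UUUUU: m=99.9600, payoff=0.0000, prob=0.259677
Price = Σ prob·payoff / R^5 = 8.454308 / 1.338226 = 6.3176

price = 6.3176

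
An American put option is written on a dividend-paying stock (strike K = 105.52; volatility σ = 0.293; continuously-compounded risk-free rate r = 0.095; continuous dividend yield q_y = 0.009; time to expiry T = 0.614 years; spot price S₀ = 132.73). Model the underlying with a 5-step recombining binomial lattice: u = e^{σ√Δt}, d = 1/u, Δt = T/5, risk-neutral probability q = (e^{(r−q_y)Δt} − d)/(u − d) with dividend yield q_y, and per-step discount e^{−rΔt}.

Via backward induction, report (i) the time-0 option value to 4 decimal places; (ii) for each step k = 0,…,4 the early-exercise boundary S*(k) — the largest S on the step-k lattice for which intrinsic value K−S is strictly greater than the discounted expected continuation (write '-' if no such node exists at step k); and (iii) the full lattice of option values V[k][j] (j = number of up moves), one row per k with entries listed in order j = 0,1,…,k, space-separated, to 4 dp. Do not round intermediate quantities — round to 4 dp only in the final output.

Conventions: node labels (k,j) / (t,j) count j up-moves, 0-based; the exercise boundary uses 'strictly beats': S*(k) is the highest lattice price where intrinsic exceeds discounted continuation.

price = 1.6426
boundary = - - - - 88.0245
tree:
1.6426
3.0792 0.3844
5.6616 0.8205 0.0000
10.1404 1.7512 0.0000 0.0000
17.4955 3.7377 0.0000 0.0000 0.0000
26.0850 7.9773 0.0000 0.0000 0.0000 0.0000

params: Δt=0.12280 u=1.10813 d=0.90242 q=0.52596 e^(-rΔt)=0.98840
t_5 payoffs: 26.0850 7.9773 0.0000 0.0000 0.0000 0.0000
t_4: node(4,0) S=88.0245 payoff=17.4955 vs cont=16.3689 → 17.4955 [stop]  node(4,1) S=108.0902 payoff=0.0000 vs cont=3.7377 → 3.7377 [wait]  node(4,2) S=132.7300 payoff=0.0000 vs cont=0.0000 → 0.0000 [wait]  node(4,3) S=162.9866 payoff=0.0000 vs cont=0.0000 → 0.0000 [wait]  node(4,4) S=200.1404 payoff=0.0000 vs cont=0.0000 → 0.0000 [wait]  ⇒ S*(4)=88.0245
t_3: node(3,0) S=97.5427 payoff=7.9773 vs cont=10.1404 → 10.1404 [wait]  node(3,1) S=119.7782 payoff=0.0000 vs cont=1.7512 → 1.7512 [wait]  node(3,2) S=147.0823 payoff=0.0000 vs cont=0.0000 → 0.0000 [wait]  node(3,3) S=180.6106 payoff=0.0000 vs cont=0.0000 → 0.0000 [wait]  ⇒ S*(3)=-
t_2: node(2,0) S=108.0902 payoff=0.0000 vs cont=5.6616 → 5.6616 [wait]  node(2,1) S=132.7300 payoff=0.0000 vs cont=0.8205 → 0.8205 [wait]  node(2,2) S=162.9866 payoff=0.0000 vs cont=0.0000 → 0.0000 [wait]  ⇒ S*(2)=-
t_1: node(1,0) S=119.7782 payoff=0.0000 vs cont=3.0792 → 3.0792 [wait]  node(1,1) S=147.0823 payoff=0.0000 vs cont=0.3844 → 0.3844 [wait]  ⇒ S*(1)=-
t_0: node(0,0) S=132.7300 payoff=0.0000 vs cont=1.6426 → 1.6426 [wait]  ⇒ S*(0)=-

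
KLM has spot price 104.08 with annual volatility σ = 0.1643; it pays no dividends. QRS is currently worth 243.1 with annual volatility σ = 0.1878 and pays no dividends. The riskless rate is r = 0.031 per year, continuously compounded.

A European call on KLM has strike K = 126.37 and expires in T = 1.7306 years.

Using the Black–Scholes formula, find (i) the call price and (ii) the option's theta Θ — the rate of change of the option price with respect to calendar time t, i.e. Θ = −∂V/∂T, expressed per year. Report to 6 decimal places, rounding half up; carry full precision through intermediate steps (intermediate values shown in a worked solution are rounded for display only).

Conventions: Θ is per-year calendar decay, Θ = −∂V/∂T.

σ√T = 0.1643·√1.7306 = 0.216140
d₁ = (ln(S/K) + (r+σ²/2)T) / (σ√T) = (ln(104.08/126.37) + (0.031+0.1643²/2)·1.7306) / 0.216140 = (-0.194054 + 0.077007) / 0.216140 = -0.541534
d₂ = d₁ − σ√T = -0.541534 − 0.216140 = -0.757674
e^{−rT} = 0.947765
N(d₁) = 0.294070,  N(d₂) = 0.224323
Call price V = S·N(d₁) − K·e^{−rT}·N(d₂) = 30.606786 − 26.866958 = 3.739829
φ(d₁) = (1/√(2π))·e^{−d₁²/2} = 0.344532
Θ = −S·φ(d₁)·σ/(2√T) − r·K·e^{−rT}·N(d₂) = −2.239269 − 0.832876 = -3.072144

price = 3.739829
Θ = -3.072144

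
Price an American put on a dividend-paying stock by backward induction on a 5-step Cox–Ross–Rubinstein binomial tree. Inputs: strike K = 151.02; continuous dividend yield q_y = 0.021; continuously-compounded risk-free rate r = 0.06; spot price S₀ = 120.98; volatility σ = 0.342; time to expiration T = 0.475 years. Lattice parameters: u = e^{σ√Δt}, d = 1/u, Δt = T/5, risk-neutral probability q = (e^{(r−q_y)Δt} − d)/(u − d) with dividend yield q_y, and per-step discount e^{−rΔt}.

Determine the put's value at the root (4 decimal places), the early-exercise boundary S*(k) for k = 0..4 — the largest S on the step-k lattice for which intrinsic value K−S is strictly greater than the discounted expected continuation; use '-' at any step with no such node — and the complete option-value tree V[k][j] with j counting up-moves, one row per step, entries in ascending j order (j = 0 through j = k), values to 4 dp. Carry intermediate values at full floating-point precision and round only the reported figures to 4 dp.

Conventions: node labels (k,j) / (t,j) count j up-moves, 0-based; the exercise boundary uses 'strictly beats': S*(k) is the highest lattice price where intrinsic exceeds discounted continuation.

price = 31.7390
boundary = - 108.8765 97.9838 108.8765 120.9800
tree:
31.7390
42.1435 21.3329
53.0362 30.7438 11.8347
62.8391 42.1435 19.2956 4.2456
71.6612 53.0362 30.0400 8.3927 0.0000
79.6007 62.8391 42.1435 16.5909 0.0000 0.0000

params: Δt=0.09500 u=1.11117 d=0.89995 q=0.49125 e^(-rΔt)=0.99432
t_5 payoffs: 79.6007 62.8391 42.1435 16.5909 0.0000 0.0000
t_4: node(4,0) S=79.3588 payoff=71.6612 vs cont=70.9610 → 71.6612 [stop]  node(4,1) S=97.9838 payoff=53.0362 vs cont=52.3731 → 53.0362 [stop]  node(4,2) S=120.9800 payoff=30.0400 vs cont=29.4227 → 30.0400 [stop]  node(4,3) S=149.3732 payoff=1.6468 vs cont=8.3927 → 8.3927 [wait]  node(4,4) S=184.4302 payoff=0.0000 vs cont=0.0000 → 0.0000 [wait]  ⇒ S*(4)=120.9800
t_3: node(3,0) S=88.1809 payoff=62.8391 vs cont=62.1564 → 62.8391 [stop]  node(3,1) S=108.8765 payoff=42.1435 vs cont=41.5022 → 42.1435 [stop]  node(3,2) S=134.4291 payoff=16.5909 vs cont=19.2956 → 19.2956 [wait]  node(3,3) S=165.9787 payoff=0.0000 vs cont=4.2456 → 4.2456 [wait]  ⇒ S*(3)=108.8765
t_2: node(2,0) S=97.9838 payoff=53.0362 vs cont=52.3731 → 53.0362 [stop]  node(2,1) S=120.9800 payoff=30.0400 vs cont=30.7438 → 30.7438 [wait]  node(2,2) S=149.3732 payoff=1.6468 vs cont=11.8347 → 11.8347 [wait]  ⇒ S*(2)=97.9838
t_1: node(1,0) S=108.8765 payoff=42.1435 vs cont=41.8460 → 42.1435 [stop]  node(1,1) S=134.4291 payoff=16.5909 vs cont=21.3329 → 21.3329 [wait]  ⇒ S*(1)=108.8765
t_0: node(0,0) S=120.9800 payoff=30.0400 vs cont=31.7390 → 31.7390 [wait]  ⇒ S*(0)=-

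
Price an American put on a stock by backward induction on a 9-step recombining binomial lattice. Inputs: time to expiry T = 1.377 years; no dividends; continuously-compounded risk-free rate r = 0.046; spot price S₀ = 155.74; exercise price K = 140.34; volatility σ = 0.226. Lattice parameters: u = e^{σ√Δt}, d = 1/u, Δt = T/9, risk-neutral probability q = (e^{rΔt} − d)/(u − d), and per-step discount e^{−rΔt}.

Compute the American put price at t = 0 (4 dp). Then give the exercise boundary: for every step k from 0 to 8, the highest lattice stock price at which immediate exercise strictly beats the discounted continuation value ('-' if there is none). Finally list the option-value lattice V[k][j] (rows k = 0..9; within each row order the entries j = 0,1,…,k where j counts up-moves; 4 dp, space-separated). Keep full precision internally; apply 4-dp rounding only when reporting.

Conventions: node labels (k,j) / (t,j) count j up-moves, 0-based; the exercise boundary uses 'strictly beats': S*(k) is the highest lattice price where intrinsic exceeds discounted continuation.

Δt=0.15300  u=1.09243  d=0.91539  q=0.51781  discount=0.99299
step 9 (expiry): payoffs max(K−S,0) = 70.0532 56.4602 40.2384 20.8794 0.0000 0.0000 0.0000 0.0000 0.0000 0.0000
step 8: (k=8,j=0): S=76.7831, K−S=63.5569, hold=62.5726 ⇒ V=63.5569 exercise | (k=8,j=1): S=91.6325, K−S=48.7075, hold=47.7233 ⇒ V=48.7075 exercise | (k=8,j=2): S=109.3536, K−S=30.9864, hold=30.0022 ⇒ V=30.9864 exercise | (k=8,j=3): S=130.5018, K−S=9.8382, hold=9.9972 ⇒ V=9.9972 continue | (k=8,j=4): S=155.7400, K−S=0.0000, hold=0.0000 ⇒ V=0.0000 continue | (k=8,j=5): S=185.8591, K−S=0.0000, hold=0.0000 ⇒ V=0.0000 continue | (k=8,j=6): S=221.8030, K−S=0.0000, hold=0.0000 ⇒ V=0.0000 continue | (k=8,j=7): S=264.6982, K−S=0.0000, hold=0.0000 ⇒ V=0.0000 continue | (k=8,j=8): S=315.8890, K−S=0.0000, hold=0.0000 ⇒ V=0.0000 continue  boundary S*=109.3536
step 7: (k=7,j=0): S=83.8798, K−S=56.4602, hold=55.4759 ⇒ V=56.4602 exercise | (k=7,j=1): S=100.1016, K−S=40.2384, hold=39.2541 ⇒ V=40.2384 exercise | (k=7,j=2): S=119.4606, K−S=20.8794, hold=19.9769 ⇒ V=20.8794 exercise | (k=7,j=3): S=142.5635, K−S=0.0000, hold=4.7867 ⇒ V=4.7867 continue | (k=7,j=4): S=170.1343, K−S=0.0000, hold=0.0000 ⇒ V=0.0000 continue | (k=7,j=5): S=203.0372, K−S=0.0000, hold=0.0000 ⇒ V=0.0000 continue | (k=7,j=6): S=242.3032, K−S=0.0000, hold=0.0000 ⇒ V=0.0000 continue | (k=7,j=7): S=289.1630, K−S=0.0000, hold=0.0000 ⇒ V=0.0000 continue  boundary S*=119.4606
step 6: (k=6,j=0): S=91.6325, K−S=48.7075, hold=47.7233 ⇒ V=48.7075 exercise | (k=6,j=1): S=109.3536, K−S=30.9864, hold=30.0022 ⇒ V=30.9864 exercise | (k=6,j=2): S=130.5018, K−S=9.8382, hold=12.4585 ⇒ V=12.4585 continue | (k=6,j=3): S=155.7400, K−S=0.0000, hold=2.2919 ⇒ V=2.2919 continue | (k=6,j=4): S=185.8591, K−S=0.0000, hold=0.0000 ⇒ V=0.0000 continue | (k=6,j=5): S=221.8030, K−S=0.0000, hold=0.0000 ⇒ V=0.0000 continue | (k=6,j=6): S=264.6982, K−S=0.0000, hold=0.0000 ⇒ V=0.0000 continue  boundary S*=109.3536
step 5: (k=5,j=0): S=100.1016, K−S=40.2384, hold=39.2541 ⇒ V=40.2384 exercise | (k=5,j=1): S=119.4606, K−S=20.8794, hold=21.2424 ⇒ V=21.2424 continue | (k=5,j=2): S=142.5635, K−S=0.0000, hold=7.1437 ⇒ V=7.1437 continue | (k=5,j=3): S=170.1343, K−S=0.0000, hold=1.0974 ⇒ V=1.0974 continue | (k=5,j=4): S=203.0372, K−S=0.0000, hold=0.0000 ⇒ V=0.0000 continue | (k=5,j=5): S=242.3032, K−S=0.0000, hold=0.0000 ⇒ V=0.0000 continue  boundary S*=100.1016
step 4: (k=4,j=0): S=109.3536, K−S=30.9864, hold=30.1889 ⇒ V=30.9864 exercise | (k=4,j=1): S=130.5018, K−S=9.8382, hold=13.8442 ⇒ V=13.8442 continue | (k=4,j=2): S=155.7400, K−S=0.0000, hold=3.9847 ⇒ V=3.9847 continue | (k=4,j=3): S=185.8591, K−S=0.0000, hold=0.5254 ⇒ V=0.5254 continue | (k=4,j=4): S=221.8030, K−S=0.0000, hold=0.0000 ⇒ V=0.0000 continue  boundary S*=109.3536
step 3: (k=3,j=0): S=119.4606, K−S=20.8794, hold=21.9549 ⇒ V=21.9549 continue | (k=3,j=1): S=142.5635, K−S=0.0000, hold=8.6775 ⇒ V=8.6775 continue | (k=3,j=2): S=170.1343, K−S=0.0000, hold=2.1781 ⇒ V=2.1781 continue | (k=3,j=3): S=203.0372, K−S=0.0000, hold=0.2516 ⇒ V=0.2516 continue  boundary S*=-
step 2: (k=2,j=0): S=130.5018, K−S=9.8382, hold=14.9740 ⇒ V=14.9740 continue | (k=2,j=1): S=155.7400, K−S=0.0000, hold=5.2748 ⇒ V=5.2748 continue | (k=2,j=2): S=185.8591, K−S=0.0000, hold=1.1722 ⇒ V=1.1722 continue  boundary S*=-
step 1: (k=1,j=0): S=142.5635, K−S=0.0000, hold=9.8819 ⇒ V=9.8819 continue | (k=1,j=1): S=170.1343, K−S=0.0000, hold=3.1284 ⇒ V=3.1284 continue  boundary S*=-
step 0: (k=0,j=0): S=155.7400, K−S=0.0000, hold=6.3401 ⇒ V=6.3401 continue  boundary S*=-

price = 6.3401
boundary = - - - - 109.3536 100.1016 109.3536 119.4606 109.3536
tree:
6.3401
9.8819 3.1284
14.9740 5.2748 1.1722
21.9549 8.6775 2.1781 0.2516
30.9864 13.8442 3.9847 0.5254 0.0000
40.2384 21.2424 7.1437 1.0974 0.0000 0.0000
48.7075 30.9864 12.4585 2.2919 0.0000 0.0000 0.0000
56.4602 40.2384 20.8794 4.7867 0.0000 0.0000 0.0000 0.0000
63.5569 48.7075 30.9864 9.9972 0.0000 0.0000 0.0000 0.0000 0.0000
70.0532 56.4602 40.2384 20.8794 0.0000 0.0000 0.0000 0.0000 0.0000 0.0000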